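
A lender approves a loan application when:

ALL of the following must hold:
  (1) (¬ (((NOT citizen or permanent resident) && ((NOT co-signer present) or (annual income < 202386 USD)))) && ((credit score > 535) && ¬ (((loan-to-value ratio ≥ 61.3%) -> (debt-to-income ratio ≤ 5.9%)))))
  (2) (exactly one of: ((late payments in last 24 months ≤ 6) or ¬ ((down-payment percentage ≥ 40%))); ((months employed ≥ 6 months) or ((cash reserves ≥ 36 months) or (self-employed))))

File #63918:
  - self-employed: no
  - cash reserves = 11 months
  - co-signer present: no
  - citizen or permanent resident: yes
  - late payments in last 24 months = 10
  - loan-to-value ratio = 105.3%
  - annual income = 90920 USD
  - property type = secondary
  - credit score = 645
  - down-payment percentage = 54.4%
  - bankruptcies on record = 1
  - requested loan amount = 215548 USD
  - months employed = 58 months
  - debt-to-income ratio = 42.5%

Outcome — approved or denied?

Approved

Atomic conditions:
  NOT citizen or permanent resident: yes → false
  NOT co-signer present: no → true
  annual income < 202386 USD: 90920 < 202386 is true
  credit score > 535: 645 > 535 is true
  loan-to-value ratio ≥ 61.3%: 105.3 ≥ 61.3 is true
  debt-to-income ratio ≤ 5.9%: 42.5 ≤ 5.9 is false
  late payments in last 24 months ≤ 6: 10 ≤ 6 is false
  down-payment percentage ≥ 40%: 54.4 ≥ 40 is true
  months employed ≥ 6 months: 58 ≥ 6 is true
  cash reserves ≥ 36 months: 11 ≥ 36 is false
  self-employed: no → false
Combine:
[1.1.1.2] true OR true = true
[1.1.1] false AND true = false
[1.1] NOT false = true
[1.2.2.1] true → false = false
[1.2.2] NOT false = true
[1.2] true AND true = true
[1] true AND true = true
[2.1.2] NOT true = false
[2.1] false OR false = false
[2.2.2] false OR false = false
[2.2] true OR false = true
[2] exactly-one(false, true) = true
[root] true AND true = true
Overall: true → approved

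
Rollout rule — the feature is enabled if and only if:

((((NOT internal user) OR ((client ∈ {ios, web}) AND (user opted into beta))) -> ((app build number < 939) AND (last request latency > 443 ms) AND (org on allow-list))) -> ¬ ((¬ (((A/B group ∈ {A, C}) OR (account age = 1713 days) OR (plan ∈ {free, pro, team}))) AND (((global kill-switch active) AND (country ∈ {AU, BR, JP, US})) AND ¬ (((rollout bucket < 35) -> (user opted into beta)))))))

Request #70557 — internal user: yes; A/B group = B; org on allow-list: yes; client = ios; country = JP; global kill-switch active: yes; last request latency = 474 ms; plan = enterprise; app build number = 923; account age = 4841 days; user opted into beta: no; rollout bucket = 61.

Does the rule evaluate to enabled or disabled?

Atomic conditions:
  NOT internal user: yes → false
  client ∈ {ios, web}: ios is in the set → true
  user opted into beta: no → false
  app build number < 939: 923 < 939 is true
  last request latency > 443 ms: 474 > 443 is true
  org on allow-list: yes → true
  A/B group ∈ {A, C}: B is not in the set → false
  account age = 1713 days: 4841 == 1713 is false
  plan ∈ {free, pro, team}: enterprise is not in the set → false
  global kill-switch active: yes → true
  country ∈ {AU, BR, JP, US}: JP is in the set → true
  rollout bucket < 35: 61 < 35 is false
Combine:
[1.1.2] true AND false = false
[1.1] false OR false = false
[1.2] true AND true AND true = true
[1] false → true (antecedent false ⇒ implication holds) = true
[2.1.1.1] false OR false OR false = false
[2.1.1] NOT false = true
[2.1.2.1] true AND true = true
[2.1.2.2.1] false → false (antecedent false ⇒ implication holds) = true
[2.1.2.2] NOT true = false
[2.1.2] true AND false = false
[2.1] true AND false = false
[2] NOT false = true
[root] true → true = true
Overall: true → enabled

Enabled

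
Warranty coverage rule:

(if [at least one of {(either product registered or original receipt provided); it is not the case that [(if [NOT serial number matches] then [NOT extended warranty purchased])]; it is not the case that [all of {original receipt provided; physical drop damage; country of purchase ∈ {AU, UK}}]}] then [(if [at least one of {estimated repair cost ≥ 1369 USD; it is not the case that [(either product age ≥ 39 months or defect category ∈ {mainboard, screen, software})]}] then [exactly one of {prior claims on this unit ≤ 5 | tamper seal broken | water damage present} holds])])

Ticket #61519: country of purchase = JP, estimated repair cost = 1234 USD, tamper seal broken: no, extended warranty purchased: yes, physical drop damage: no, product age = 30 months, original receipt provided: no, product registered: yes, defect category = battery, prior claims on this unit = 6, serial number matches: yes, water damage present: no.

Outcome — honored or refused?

Refused

Atomic conditions:
  product registered: yes → true
  original receipt provided: no → false
  NOT serial number matches: yes → false
  NOT extended warranty purchased: yes → false
  physical drop damage: no → false
  country of purchase ∈ {AU, UK}: JP is not in the set → false
  estimated repair cost ≥ 1369 USD: 1234 ≥ 1369 is false
  product age ≥ 39 months: 30 ≥ 39 is false
  defect category ∈ {mainboard, screen, software}: battery is not in the set → false
  prior claims on this unit ≤ 5: 6 ≤ 5 is false
  tamper seal broken: no → false
  water damage present: no → false
Combine:
[1.1] true OR false = true
[1.2.1] false → false (antecedent false ⇒ implication holds) = true
[1.2] NOT true = false
[1.3.1] false AND false AND false = false
[1.3] NOT false = true
[1] true OR false OR true = true
[2.1.2.1] false OR false = false
[2.1.2] NOT false = true
[2.1] false OR true = true
[2.2] exactly-one(false, false, false) = false
[2] true → false = false
[root] true → false = false
Overall: false → refused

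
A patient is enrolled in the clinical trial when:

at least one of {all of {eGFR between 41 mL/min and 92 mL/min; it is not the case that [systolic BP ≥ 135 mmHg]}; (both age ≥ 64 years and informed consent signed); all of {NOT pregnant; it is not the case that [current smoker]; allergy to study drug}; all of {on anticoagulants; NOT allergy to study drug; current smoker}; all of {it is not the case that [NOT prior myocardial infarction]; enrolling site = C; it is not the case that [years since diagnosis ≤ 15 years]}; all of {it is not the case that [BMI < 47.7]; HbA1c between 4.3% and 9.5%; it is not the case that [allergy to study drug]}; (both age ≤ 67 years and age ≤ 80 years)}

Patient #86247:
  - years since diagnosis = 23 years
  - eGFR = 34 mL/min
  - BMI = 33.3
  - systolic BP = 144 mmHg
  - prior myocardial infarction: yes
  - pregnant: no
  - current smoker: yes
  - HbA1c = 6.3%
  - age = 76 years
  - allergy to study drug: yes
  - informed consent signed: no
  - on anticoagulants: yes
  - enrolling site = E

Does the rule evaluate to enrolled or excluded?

Atomic conditions:
  eGFR between 41 mL/min and 92 mL/min: 34 in [41, 92] is false
  systolic BP ≥ 135 mmHg: 144 ≥ 135 is true
  age ≥ 64 years: 76 ≥ 64 is true
  informed consent signed: no → false
  NOT pregnant: no → true
  current smoker: yes → true
  allergy to study drug: yes → true
  on anticoagulants: yes → true
  NOT allergy to study drug: yes → false
  NOT prior myocardial infarction: yes → false
  enrolling site = C: E == C is false
  years since diagnosis ≤ 15 years: 23 ≤ 15 is false
  BMI < 47.7: 33.3 < 47.7 is true
  HbA1c between 4.3% and 9.5%: 6.3 in [4.3, 9.5] is true
  age ≤ 67 years: 76 ≤ 67 is false
  age ≤ 80 years: 76 ≤ 80 is true
Combine:
[1.2] NOT true = false
[1] false AND false = false
[2] true AND false = false
[3.2] NOT true = false
[3] true AND false AND true = false
[4] true AND false AND true = false
[5.1] NOT false = true
[5.3] NOT false = true
[5] true AND false AND true = false
[6.1] NOT true = false
[6.3] NOT true = false
[6] false AND true AND false = false
[7] false AND true = false
[root] false OR false OR false OR false OR false OR false OR false = false
Overall: false → excluded

Excluded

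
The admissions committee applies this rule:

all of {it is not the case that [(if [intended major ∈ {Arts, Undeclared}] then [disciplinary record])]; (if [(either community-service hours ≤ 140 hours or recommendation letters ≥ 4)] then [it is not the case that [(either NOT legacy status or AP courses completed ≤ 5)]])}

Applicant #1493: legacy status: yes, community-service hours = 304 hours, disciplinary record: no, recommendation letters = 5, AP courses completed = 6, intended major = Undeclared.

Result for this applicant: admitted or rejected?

Atomic conditions:
  intended major ∈ {Arts, Undeclared}: Undeclared is in the set → true
  disciplinary record: no → false
  community-service hours ≤ 140 hours: 304 ≤ 140 is false
  recommendation letters ≥ 4: 5 ≥ 4 is true
  NOT legacy status: yes → false
  AP courses completed ≤ 5: 6 ≤ 5 is false
Combine:
[1.1] true → false = false
[1] NOT false = true
[2.1] false OR true = true
[2.2.1] false OR false = false
[2.2] NOT false = true
[2] true → true = true
[root] true AND true = true
Overall: true → admitted

Admitted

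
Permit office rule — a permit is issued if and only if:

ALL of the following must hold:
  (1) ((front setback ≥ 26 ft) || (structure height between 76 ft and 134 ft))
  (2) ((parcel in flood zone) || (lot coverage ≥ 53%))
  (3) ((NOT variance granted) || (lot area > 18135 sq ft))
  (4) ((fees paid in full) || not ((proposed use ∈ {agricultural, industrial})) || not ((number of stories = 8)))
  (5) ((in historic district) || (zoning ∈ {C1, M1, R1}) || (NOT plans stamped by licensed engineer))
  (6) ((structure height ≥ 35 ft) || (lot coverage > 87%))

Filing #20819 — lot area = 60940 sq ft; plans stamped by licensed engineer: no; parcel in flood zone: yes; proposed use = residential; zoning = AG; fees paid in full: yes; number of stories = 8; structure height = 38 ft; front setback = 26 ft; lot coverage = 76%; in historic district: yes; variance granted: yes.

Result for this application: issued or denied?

Issued

Atomic conditions:
  front setback ≥ 26 ft: 26 ≥ 26 is true
  structure height between 76 ft and 134 ft: 38 in [76, 134] is false
  parcel in flood zone: yes → true
  lot coverage ≥ 53%: 76 ≥ 53 is true
  NOT variance granted: yes → false
  lot area > 18135 sq ft: 60940 > 18135 is true
  fees paid in full: yes → true
  proposed use ∈ {agricultural, industrial}: residential is not in the set → false
  number of stories = 8: 8 == 8 is true
  in historic district: yes → true
  zoning ∈ {C1, M1, R1}: AG is not in the set → false
  NOT plans stamped by licensed engineer: no → true
  structure height ≥ 35 ft: 38 ≥ 35 is true
  lot coverage > 87%: 76 > 87 is false
Combine:
[1] true OR false = true
[2] true OR true = true
[3] false OR true = true
[4.2] NOT false = true
[4.3] NOT true = false
[4] true OR true OR false = true
[5] true OR false OR true = true
[6] true OR false = true
[root] true AND true AND true AND true AND true AND true = true
Overall: true → issued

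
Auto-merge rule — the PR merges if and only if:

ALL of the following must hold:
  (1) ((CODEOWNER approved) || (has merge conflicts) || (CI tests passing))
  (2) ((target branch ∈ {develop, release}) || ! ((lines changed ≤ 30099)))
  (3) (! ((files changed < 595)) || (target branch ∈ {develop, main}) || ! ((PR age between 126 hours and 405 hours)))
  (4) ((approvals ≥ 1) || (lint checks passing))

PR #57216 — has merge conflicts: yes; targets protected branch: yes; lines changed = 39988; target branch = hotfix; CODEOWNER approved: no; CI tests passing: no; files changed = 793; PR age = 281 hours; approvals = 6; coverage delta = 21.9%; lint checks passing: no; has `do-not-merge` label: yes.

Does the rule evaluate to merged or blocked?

Merged

Atomic conditions:
  CODEOWNER approved: no → false
  has merge conflicts: yes → true
  CI tests passing: no → false
  target branch ∈ {develop, release}: hotfix is not in the set → false
  lines changed ≤ 30099: 39988 ≤ 30099 is false
  files changed < 595: 793 < 595 is false
  target branch ∈ {develop, main}: hotfix is not in the set → false
  PR age between 126 hours and 405 hours: 281 in [126, 405] is true
  approvals ≥ 1: 6 ≥ 1 is true
  lint checks passing: no → false
Combine:
[1] false OR true OR false = true
[2.2] NOT false = true
[2] false OR true = true
[3.1] NOT false = true
[3.3] NOT true = false
[3] true OR false OR false = true
[4] true OR false = true
[root] true AND true AND true AND true = true
Overall: true → merged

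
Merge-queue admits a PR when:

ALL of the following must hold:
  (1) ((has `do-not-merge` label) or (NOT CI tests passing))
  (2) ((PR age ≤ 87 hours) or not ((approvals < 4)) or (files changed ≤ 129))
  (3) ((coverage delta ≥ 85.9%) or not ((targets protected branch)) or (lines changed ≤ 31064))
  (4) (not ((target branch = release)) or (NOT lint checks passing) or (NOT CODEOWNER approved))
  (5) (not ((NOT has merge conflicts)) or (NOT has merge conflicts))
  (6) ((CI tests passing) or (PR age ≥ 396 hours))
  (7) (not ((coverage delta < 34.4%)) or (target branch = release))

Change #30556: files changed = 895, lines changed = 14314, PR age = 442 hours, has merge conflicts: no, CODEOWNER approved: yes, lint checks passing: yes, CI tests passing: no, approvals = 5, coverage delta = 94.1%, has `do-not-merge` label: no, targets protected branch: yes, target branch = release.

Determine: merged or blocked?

Blocked

Atomic conditions:
  has `do-not-merge` label: no → false
  NOT CI tests passing: no → true
  PR age ≤ 87 hours: 442 ≤ 87 is false
  approvals < 4: 5 < 4 is false
  files changed ≤ 129: 895 ≤ 129 is false
  coverage delta ≥ 85.9%: 94.1 ≥ 85.9 is true
  targets protected branch: yes → true
  lines changed ≤ 31064: 14314 ≤ 31064 is true
  target branch = release: release == release is true
  NOT lint checks passing: yes → false
  NOT CODEOWNER approved: yes → false
  NOT has merge conflicts: no → true
  CI tests passing: no → false
  PR age ≥ 396 hours: 442 ≥ 396 is true
  coverage delta < 34.4%: 94.1 < 34.4 is false
Combine:
[1] false OR true = true
[2.2] NOT false = true
[2] false OR true OR false = true
[3.2] NOT true = false
[3] true OR false OR true = true
[4.1] NOT true = false
[4] false OR false OR false = false
[5.1] NOT true = false
[5] false OR true = true
[6] false OR true = true
[7.1] NOT false = true
[7] true OR true = true
[root] true AND true AND true AND false AND true AND true AND true = false
Overall: false → blocked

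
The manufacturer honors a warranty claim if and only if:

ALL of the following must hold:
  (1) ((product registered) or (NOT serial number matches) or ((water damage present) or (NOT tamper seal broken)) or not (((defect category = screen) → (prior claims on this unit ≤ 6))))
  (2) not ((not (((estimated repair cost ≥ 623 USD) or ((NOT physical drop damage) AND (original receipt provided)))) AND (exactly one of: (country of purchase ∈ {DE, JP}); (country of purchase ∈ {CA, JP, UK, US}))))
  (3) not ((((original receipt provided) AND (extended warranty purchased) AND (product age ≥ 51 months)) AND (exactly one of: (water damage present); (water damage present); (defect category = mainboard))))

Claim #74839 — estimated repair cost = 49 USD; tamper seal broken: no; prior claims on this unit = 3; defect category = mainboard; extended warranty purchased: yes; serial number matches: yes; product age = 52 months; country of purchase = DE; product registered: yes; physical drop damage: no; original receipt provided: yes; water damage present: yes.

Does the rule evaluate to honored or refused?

Atomic conditions:
  product registered: yes → true
  NOT serial number matches: yes → false
  water damage present: yes → true
  NOT tamper seal broken: no → true
  defect category = screen: mainboard == screen is false
  prior claims on this unit ≤ 6: 3 ≤ 6 is true
  estimated repair cost ≥ 623 USD: 49 ≥ 623 is false
  NOT physical drop damage: no → true
  original receipt provided: yes → true
  country of purchase ∈ {DE, JP}: DE is in the set → true
  country of purchase ∈ {CA, JP, UK, US}: DE is not in the set → false
  extended warranty purchased: yes → true
  product age ≥ 51 months: 52 ≥ 51 is true
  defect category = mainboard: mainboard == mainboard is true
Combine:
[1.3] true OR true = true
[1.4.1] false → true (antecedent false ⇒ implication holds) = true
[1.4] NOT true = false
[1] true OR false OR true OR false = true
[2.1.1.1.2] true AND true = true
[2.1.1.1] false OR true = true
[2.1.1] NOT true = false
[2.1.2] exactly-one(true, false) = true
[2.1] false AND true = false
[2] NOT false = true
[3.1.1] true AND true AND true = true
[3.1.2] exactly-one(true, true, true) = false
[3.1] true AND false = false
[3] NOT false = true
[root] true AND true AND true = true
Overall: true → honored

Honored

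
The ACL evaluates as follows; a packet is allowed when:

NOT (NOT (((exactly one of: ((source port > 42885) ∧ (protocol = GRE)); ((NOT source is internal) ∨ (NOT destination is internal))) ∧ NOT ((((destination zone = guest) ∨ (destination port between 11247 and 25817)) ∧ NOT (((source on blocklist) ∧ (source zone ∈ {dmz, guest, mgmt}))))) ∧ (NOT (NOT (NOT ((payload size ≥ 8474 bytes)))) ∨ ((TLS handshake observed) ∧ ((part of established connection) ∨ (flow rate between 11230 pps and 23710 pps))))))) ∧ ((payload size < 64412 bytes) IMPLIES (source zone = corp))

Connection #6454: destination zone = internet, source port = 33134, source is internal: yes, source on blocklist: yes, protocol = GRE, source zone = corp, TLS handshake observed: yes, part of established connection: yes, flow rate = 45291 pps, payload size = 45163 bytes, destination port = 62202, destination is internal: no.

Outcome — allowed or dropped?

Allowed

Atomic conditions:
  source port > 42885: 33134 > 42885 is false
  protocol = GRE: GRE == GRE is true
  NOT source is internal: yes → false
  NOT destination is internal: no → true
  destination zone = guest: internet == guest is false
  destination port between 11247 and 25817: 62202 in [11247, 25817] is false
  source on blocklist: yes → true
  source zone ∈ {dmz, guest, mgmt}: corp is not in the set → false
  payload size ≥ 8474 bytes: 45163 ≥ 8474 is true
  TLS handshake observed: yes → true
  part of established connection: yes → true
  flow rate between 11230 pps and 23710 pps: 45291 in [11230, 23710] is false
  payload size < 64412 bytes: 45163 < 64412 is true
  source zone = corp: corp == corp is true
Combine:
[1.1.1.1.1] false AND true = false
[1.1.1.1.2] false OR true = true
[1.1.1.1] exactly-one(false, true) = true
[1.1.1.2.1.1] false OR false = false
[1.1.1.2.1.2.1] true AND false = false
[1.1.1.2.1.2] NOT false = true
[1.1.1.2.1] false AND true = false
[1.1.1.2] NOT false = true
[1.1.1.3.1.1.1] NOT true = false
[1.1.1.3.1.1] NOT false = true
[1.1.1.3.1] NOT true = false
[1.1.1.3.2.2] true OR false = true
[1.1.1.3.2] true AND true = true
[1.1.1.3] false OR true = true
[1.1.1] true AND true AND true = true
[1.1] NOT true = false
[1] NOT false = true
[2] true → true = true
[root] true AND true = true
Overall: true → allowed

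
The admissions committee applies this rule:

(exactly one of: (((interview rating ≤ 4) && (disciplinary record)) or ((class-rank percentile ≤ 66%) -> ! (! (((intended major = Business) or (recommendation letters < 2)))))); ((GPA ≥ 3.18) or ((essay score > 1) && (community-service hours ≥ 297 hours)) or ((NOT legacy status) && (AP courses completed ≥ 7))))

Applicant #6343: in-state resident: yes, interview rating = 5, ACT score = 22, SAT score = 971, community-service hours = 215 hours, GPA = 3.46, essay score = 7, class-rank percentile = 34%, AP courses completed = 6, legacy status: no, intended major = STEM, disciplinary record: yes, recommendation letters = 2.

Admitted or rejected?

Atomic conditions:
  interview rating ≤ 4: 5 ≤ 4 is false
  disciplinary record: yes → true
  class-rank percentile ≤ 66%: 34 ≤ 66 is true
  intended major = Business: STEM == Business is false
  recommendation letters < 2: 2 < 2 is false
  GPA ≥ 3.18: 3.46 ≥ 3.18 is true
  essay score > 1: 7 > 1 is true
  community-service hours ≥ 297 hours: 215 ≥ 297 is false
  NOT legacy status: no → true
  AP courses completed ≥ 7: 6 ≥ 7 is false
Combine:
[1.1] false AND true = false
[1.2.2.1.1] false OR false = false
[1.2.2.1] NOT false = true
[1.2.2] NOT true = false
[1.2] true → false = false
[1] false OR false = false
[2.2] true AND false = false
[2.3] true AND false = false
[2] true OR false OR false = true
[root] exactly-one(false, true) = true
Overall: true → admitted

Admitted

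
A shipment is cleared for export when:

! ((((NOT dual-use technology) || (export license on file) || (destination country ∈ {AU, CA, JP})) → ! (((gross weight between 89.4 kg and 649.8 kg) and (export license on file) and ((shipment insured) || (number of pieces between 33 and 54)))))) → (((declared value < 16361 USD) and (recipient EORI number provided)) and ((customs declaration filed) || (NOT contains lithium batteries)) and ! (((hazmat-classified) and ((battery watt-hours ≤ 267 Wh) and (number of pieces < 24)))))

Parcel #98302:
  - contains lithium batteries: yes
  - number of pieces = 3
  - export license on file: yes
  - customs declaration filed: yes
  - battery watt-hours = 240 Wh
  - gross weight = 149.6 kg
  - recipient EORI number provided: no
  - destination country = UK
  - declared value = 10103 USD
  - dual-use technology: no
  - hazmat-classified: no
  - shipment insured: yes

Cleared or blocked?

Blocked

Atomic conditions:
  NOT dual-use technology: no → true
  export license on file: yes → true
  destination country ∈ {AU, CA, JP}: UK is not in the set → false
  gross weight between 89.4 kg and 649.8 kg: 149.6 in [89.4, 649.8] is true
  shipment insured: yes → true
  number of pieces between 33 and 54: 3 in [33, 54] is false
  declared value < 16361 USD: 10103 < 16361 is true
  recipient EORI number provided: no → false
  customs declaration filed: yes → true
  NOT contains lithium batteries: yes → false
  hazmat-classified: no → false
  battery watt-hours ≤ 267 Wh: 240 ≤ 267 is true
  number of pieces < 24: 3 < 24 is true
Combine:
[1.1.1] true OR true OR false = true
[1.1.2.1.3] true OR false = true
[1.1.2.1] true AND true AND true = true
[1.1.2] NOT true = false
[1.1] true → false = false
[1] NOT false = true
[2.1] true AND false = false
[2.2] true OR false = true
[2.3.1.2] true AND true = true
[2.3.1] false AND true = false
[2.3] NOT false = true
[2] false AND true AND true = false
[root] true → false = false
Overall: false → blocked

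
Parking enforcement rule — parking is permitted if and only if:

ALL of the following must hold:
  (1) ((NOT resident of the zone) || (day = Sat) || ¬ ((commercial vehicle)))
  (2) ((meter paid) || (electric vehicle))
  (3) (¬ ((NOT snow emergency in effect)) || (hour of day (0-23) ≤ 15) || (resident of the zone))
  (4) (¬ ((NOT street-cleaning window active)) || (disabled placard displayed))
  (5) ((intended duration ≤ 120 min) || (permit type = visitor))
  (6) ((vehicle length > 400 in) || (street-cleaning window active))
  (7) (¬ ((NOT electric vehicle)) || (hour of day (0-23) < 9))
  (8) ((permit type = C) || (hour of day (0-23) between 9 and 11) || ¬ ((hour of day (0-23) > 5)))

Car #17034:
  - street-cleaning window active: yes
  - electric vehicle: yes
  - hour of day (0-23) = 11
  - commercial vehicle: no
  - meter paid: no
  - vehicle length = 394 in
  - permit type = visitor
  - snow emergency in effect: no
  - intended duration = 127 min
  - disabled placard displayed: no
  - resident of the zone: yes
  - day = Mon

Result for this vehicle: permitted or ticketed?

Permitted

Atomic conditions:
  NOT resident of the zone: yes → false
  day = Sat: Mon == Sat is false
  commercial vehicle: no → false
  meter paid: no → false
  electric vehicle: yes → true
  NOT snow emergency in effect: no → true
  hour of day (0-23) ≤ 15: 11 ≤ 15 is true
  resident of the zone: yes → true
  NOT street-cleaning window active: yes → false
  disabled placard displayed: no → false
  intended duration ≤ 120 min: 127 ≤ 120 is false
  permit type = visitor: visitor == visitor is true
  vehicle length > 400 in: 394 > 400 is false
  street-cleaning window active: yes → true
  NOT electric vehicle: yes → false
  hour of day (0-23) < 9: 11 < 9 is false
  permit type = C: visitor == C is false
  hour of day (0-23) between 9 and 11: 11 in [9, 11] is true
  hour of day (0-23) > 5: 11 > 5 is true
Combine:
[1.3] NOT false = true
[1] false OR false OR true = true
[2] false OR true = true
[3.1] NOT true = false
[3] false OR true OR true = true
[4.1] NOT false = true
[4] true OR false = true
[5] false OR true = true
[6] false OR true = true
[7.1] NOT false = true
[7] true OR false = true
[8.3] NOT true = false
[8] false OR true OR false = true
[root] true AND true AND true AND true AND true AND true AND true AND true = true
Overall: true → permitted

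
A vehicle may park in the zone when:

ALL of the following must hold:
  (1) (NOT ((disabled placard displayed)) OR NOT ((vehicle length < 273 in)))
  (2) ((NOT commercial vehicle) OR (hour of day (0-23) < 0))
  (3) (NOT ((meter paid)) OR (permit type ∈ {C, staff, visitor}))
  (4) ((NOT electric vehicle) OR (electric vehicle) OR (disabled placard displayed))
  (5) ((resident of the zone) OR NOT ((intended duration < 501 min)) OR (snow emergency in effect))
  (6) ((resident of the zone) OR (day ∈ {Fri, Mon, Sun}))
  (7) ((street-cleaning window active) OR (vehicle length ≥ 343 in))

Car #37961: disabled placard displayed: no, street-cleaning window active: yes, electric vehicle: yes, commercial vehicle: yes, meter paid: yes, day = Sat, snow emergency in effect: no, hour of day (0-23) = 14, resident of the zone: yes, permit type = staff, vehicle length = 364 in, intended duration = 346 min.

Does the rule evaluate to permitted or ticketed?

Atomic conditions:
  disabled placard displayed: no → false
  vehicle length < 273 in: 364 < 273 is false
  NOT commercial vehicle: yes → false
  hour of day (0-23) < 0: 14 < 0 is false
  meter paid: yes → true
  permit type ∈ {C, staff, visitor}: staff is in the set → true
  NOT electric vehicle: yes → false
  electric vehicle: yes → true
  resident of the zone: yes → true
  intended duration < 501 min: 346 < 501 is true
  snow emergency in effect: no → false
  day ∈ {Fri, Mon, Sun}: Sat is not in the set → false
  street-cleaning window active: yes → true
  vehicle length ≥ 343 in: 364 ≥ 343 is true
Combine:
[1.1] NOT false = true
[1.2] NOT false = true
[1] true OR true = true
[2] false OR false = false
[3.1] NOT true = false
[3] false OR true = true
[4] false OR true OR false = true
[5.2] NOT true = false
[5] true OR false OR false = true
[6] true OR false = true
[7] true OR true = true
[root] true AND false AND true AND true AND true AND true AND true = false
Overall: false → ticketed

Ticketed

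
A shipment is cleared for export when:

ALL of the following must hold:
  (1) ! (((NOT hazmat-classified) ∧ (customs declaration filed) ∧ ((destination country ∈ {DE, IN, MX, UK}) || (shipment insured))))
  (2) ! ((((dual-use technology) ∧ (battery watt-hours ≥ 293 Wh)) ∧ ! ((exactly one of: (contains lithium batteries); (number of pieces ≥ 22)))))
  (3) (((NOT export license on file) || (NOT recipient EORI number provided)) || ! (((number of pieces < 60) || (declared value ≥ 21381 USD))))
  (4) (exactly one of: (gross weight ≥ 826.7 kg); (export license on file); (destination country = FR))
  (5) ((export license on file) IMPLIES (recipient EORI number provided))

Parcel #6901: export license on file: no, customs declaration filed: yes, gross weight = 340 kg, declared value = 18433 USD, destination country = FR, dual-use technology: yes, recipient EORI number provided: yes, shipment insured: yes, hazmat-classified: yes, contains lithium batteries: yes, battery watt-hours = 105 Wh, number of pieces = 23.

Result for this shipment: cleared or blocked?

Atomic conditions:
  NOT hazmat-classified: yes → false
  customs declaration filed: yes → true
  destination country ∈ {DE, IN, MX, UK}: FR is not in the set → false
  shipment insured: yes → true
  dual-use technology: yes → true
  battery watt-hours ≥ 293 Wh: 105 ≥ 293 is false
  contains lithium batteries: yes → true
  number of pieces ≥ 22: 23 ≥ 22 is true
  NOT export license on file: no → true
  NOT recipient EORI number provided: yes → false
  number of pieces < 60: 23 < 60 is true
  declared value ≥ 21381 USD: 18433 ≥ 21381 is false
  gross weight ≥ 826.7 kg: 340 ≥ 826.7 is false
  export license on file: no → false
  destination country = FR: FR == FR is true
  recipient EORI number provided: yes → true
Combine:
[1.1.3] false OR true = true
[1.1] false AND true AND true = false
[1] NOT false = true
[2.1.1] true AND false = false
[2.1.2.1] exactly-one(true, true) = false
[2.1.2] NOT false = true
[2.1] false AND true = false
[2] NOT false = true
[3.1] true OR false = true
[3.2.1] true OR false = true
[3.2] NOT true = false
[3] true OR false = true
[4] exactly-one(false, false, true) = true
[5] false → true (antecedent false ⇒ implication holds) = true
[root] true AND true AND true AND true AND true = true
Overall: true → cleared

Cleared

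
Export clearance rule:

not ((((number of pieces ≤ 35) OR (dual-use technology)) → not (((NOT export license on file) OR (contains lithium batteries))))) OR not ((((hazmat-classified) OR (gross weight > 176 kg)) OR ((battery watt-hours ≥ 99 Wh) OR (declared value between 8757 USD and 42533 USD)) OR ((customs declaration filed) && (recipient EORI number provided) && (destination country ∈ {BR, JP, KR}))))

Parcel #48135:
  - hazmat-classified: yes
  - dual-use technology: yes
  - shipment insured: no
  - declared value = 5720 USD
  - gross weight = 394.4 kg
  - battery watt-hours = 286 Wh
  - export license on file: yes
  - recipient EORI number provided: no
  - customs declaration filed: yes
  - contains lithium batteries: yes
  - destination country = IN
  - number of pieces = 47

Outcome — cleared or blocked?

Atomic conditions:
  number of pieces ≤ 35: 47 ≤ 35 is false
  dual-use technology: yes → true
  NOT export license on file: yes → false
  contains lithium batteries: yes → true
  hazmat-classified: yes → true
  gross weight > 176 kg: 394.4 > 176 is true
  battery watt-hours ≥ 99 Wh: 286 ≥ 99 is true
  declared value between 8757 USD and 42533 USD: 5720 in [8757, 42533] is false
  customs declaration filed: yes → true
  recipient EORI number provided: no → false
  destination country ∈ {BR, JP, KR}: IN is not in the set → false
Combine:
[1.1.1] false OR true = true
[1.1.2.1] false OR true = true
[1.1.2] NOT true = false
[1.1] true → false = false
[1] NOT false = true
[2.1.1] true OR true = true
[2.1.2] true OR false = true
[2.1.3] true AND false AND false = false
[2.1] true OR true OR false = true
[2] NOT true = false
[root] true OR false = true
Overall: true → cleared

Cleared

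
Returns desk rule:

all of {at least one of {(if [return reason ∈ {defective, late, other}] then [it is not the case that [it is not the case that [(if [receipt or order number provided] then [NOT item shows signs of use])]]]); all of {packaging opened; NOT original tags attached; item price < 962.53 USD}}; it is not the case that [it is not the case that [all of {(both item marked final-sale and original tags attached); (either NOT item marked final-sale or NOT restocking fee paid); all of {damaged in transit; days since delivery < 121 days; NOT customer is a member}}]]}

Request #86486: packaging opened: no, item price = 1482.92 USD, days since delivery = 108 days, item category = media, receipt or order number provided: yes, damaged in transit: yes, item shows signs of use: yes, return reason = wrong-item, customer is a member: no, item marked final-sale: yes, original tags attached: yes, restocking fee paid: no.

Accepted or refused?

Atomic conditions:
  return reason ∈ {defective, late, other}: wrong-item is not in the set → false
  receipt or order number provided: yes → true
  NOT item shows signs of use: yes → false
  packaging opened: no → false
  NOT original tags attached: yes → false
  item price < 962.53 USD: 1482.92 < 962.53 is false
  item marked final-sale: yes → true
  original tags attached: yes → true
  NOT item marked final-sale: yes → false
  NOT restocking fee paid: no → true
  damaged in transit: yes → true
  days since delivery < 121 days: 108 < 121 is true
  NOT customer is a member: no → true
Combine:
[1.1.2.1.1] true → false = false
[1.1.2.1] NOT false = true
[1.1.2] NOT true = false
[1.1] false → false (antecedent false ⇒ implication holds) = true
[1.2] false AND false AND false = false
[1] true OR false = true
[2.1.1.1] true AND true = true
[2.1.1.2] false OR true = true
[2.1.1.3] true AND true AND true = true
[2.1.1] true AND true AND true = true
[2.1] NOT true = false
[2] NOT false = true
[root] true AND true = true
Overall: true → accepted

Accepted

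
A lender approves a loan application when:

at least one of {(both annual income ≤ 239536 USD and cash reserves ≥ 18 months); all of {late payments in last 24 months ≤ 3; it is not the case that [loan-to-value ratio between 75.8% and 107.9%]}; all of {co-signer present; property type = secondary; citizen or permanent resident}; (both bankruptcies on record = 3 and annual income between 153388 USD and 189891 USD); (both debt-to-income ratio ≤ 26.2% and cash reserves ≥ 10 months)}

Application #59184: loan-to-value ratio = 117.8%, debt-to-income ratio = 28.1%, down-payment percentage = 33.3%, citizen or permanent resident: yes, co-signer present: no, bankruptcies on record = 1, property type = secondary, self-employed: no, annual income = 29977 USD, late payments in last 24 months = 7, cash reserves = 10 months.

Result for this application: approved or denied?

Atomic conditions:
  annual income ≤ 239536 USD: 29977 ≤ 239536 is true
  cash reserves ≥ 18 months: 10 ≥ 18 is false
  late payments in last 24 months ≤ 3: 7 ≤ 3 is false
  loan-to-value ratio between 75.8% and 107.9%: 117.8 in [75.8, 107.9] is false
  co-signer present: no → false
  property type = secondary: secondary == secondary is true
  citizen or permanent resident: yes → true
  bankruptcies on record = 3: 1 == 3 is false
  annual income between 153388 USD and 189891 USD: 29977 in [153388, 189891] is false
  debt-to-income ratio ≤ 26.2%: 28.1 ≤ 26.2 is false
  cash reserves ≥ 10 months: 10 ≥ 10 is true
Combine:
[1] true AND false = false
[2.2] NOT false = true
[2] false AND true = false
[3] false AND true AND true = false
[4] false AND false = false
[5] false AND true = false
[root] false OR false OR false OR false OR false = false
Overall: false → denied

Denied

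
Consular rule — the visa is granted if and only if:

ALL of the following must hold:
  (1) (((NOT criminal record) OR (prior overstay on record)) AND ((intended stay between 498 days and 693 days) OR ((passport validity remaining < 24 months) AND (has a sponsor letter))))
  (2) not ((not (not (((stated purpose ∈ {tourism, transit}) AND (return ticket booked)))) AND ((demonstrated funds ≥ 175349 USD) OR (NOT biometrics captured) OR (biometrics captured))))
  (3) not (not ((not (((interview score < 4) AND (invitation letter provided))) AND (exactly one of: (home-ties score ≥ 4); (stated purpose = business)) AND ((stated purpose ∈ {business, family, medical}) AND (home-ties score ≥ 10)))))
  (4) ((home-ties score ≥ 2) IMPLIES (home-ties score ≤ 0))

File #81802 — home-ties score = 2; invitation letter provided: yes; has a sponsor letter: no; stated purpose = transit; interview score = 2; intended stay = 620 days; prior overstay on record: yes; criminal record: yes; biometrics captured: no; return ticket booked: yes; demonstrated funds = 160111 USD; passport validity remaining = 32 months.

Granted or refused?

Atomic conditions:
  NOT criminal record: yes → false
  prior overstay on record: yes → true
  intended stay between 498 days and 693 days: 620 in [498, 693] is true
  passport validity remaining < 24 months: 32 < 24 is false
  has a sponsor letter: no → false
  stated purpose ∈ {tourism, transit}: transit is in the set → true
  return ticket booked: yes → true
  demonstrated funds ≥ 175349 USD: 160111 ≥ 175349 is false
  NOT biometrics captured: no → true
  biometrics captured: no → false
  interview score < 4: 2 < 4 is true
  invitation letter provided: yes → true
  home-ties score ≥ 4: 2 ≥ 4 is false
  stated purpose = business: transit == business is false
  stated purpose ∈ {business, family, medical}: transit is not in the set → false
  home-ties score ≥ 10: 2 ≥ 10 is false
  home-ties score ≥ 2: 2 ≥ 2 is true
  home-ties score ≤ 0: 2 ≤ 0 is false
Combine:
[1.1] false OR true = true
[1.2.2] false AND false = false
[1.2] true OR false = true
[1] true AND true = true
[2.1.1.1.1] true AND true = true
[2.1.1.1] NOT true = false
[2.1.1] NOT false = true
[2.1.2] false OR true OR false = true
[2.1] true AND true = true
[2] NOT true = false
[3.1.1.1.1] true AND true = true
[3.1.1.1] NOT true = false
[3.1.1.2] exactly-one(false, false) = false
[3.1.1.3] false AND false = false
[3.1.1] false AND false AND false = false
[3.1] NOT false = true
[3] NOT true = false
[4] true → false = false
[root] true AND false AND false AND false = false
Overall: false → refused

Refused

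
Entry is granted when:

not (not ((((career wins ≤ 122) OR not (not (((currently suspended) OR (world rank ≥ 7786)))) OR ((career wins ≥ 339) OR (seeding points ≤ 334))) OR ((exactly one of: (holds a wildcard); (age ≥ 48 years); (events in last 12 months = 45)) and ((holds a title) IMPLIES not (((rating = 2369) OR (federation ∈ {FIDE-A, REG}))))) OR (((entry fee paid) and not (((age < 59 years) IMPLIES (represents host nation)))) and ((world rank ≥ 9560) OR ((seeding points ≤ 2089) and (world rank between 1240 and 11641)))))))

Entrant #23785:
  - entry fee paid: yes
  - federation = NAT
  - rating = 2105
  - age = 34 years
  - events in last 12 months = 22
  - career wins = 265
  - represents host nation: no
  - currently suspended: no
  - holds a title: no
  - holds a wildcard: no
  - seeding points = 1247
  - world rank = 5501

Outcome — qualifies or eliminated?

Atomic conditions:
  career wins ≤ 122: 265 ≤ 122 is false
  currently suspended: no → false
  world rank ≥ 7786: 5501 ≥ 7786 is false
  career wins ≥ 339: 265 ≥ 339 is false
  seeding points ≤ 334: 1247 ≤ 334 is false
  holds a wildcard: no → false
  age ≥ 48 years: 34 ≥ 48 is false
  events in last 12 months = 45: 22 == 45 is false
  holds a title: no → false
  rating = 2369: 2105 == 2369 is false
  federation ∈ {FIDE-A, REG}: NAT is not in the set → false
  entry fee paid: yes → true
  age < 59 years: 34 < 59 is true
  represents host nation: no → false
  world rank ≥ 9560: 5501 ≥ 9560 is false
  seeding points ≤ 2089: 1247 ≤ 2089 is true
  world rank between 1240 and 11641: 5501 in [1240, 11641] is true
Combine:
[1.1.1.2.1.1] false OR false = false
[1.1.1.2.1] NOT false = true
[1.1.1.2] NOT true = false
[1.1.1.3] false OR false = false
[1.1.1] false OR false OR false = false
[1.1.2.1] exactly-one(false, false, false) = false
[1.1.2.2.2.1] false OR false = false
[1.1.2.2.2] NOT false = true
[1.1.2.2] false → true (antecedent false ⇒ implication holds) = true
[1.1.2] false AND true = false
[1.1.3.1.2.1] true → false = false
[1.1.3.1.2] NOT false = true
[1.1.3.1] true AND true = true
[1.1.3.2.2] true AND true = true
[1.1.3.2] false OR true = true
[1.1.3] true AND true = true
[1.1] false OR false OR true = true
[1] NOT true = false
[root] NOT false = true
Overall: true → qualifies

Qualifies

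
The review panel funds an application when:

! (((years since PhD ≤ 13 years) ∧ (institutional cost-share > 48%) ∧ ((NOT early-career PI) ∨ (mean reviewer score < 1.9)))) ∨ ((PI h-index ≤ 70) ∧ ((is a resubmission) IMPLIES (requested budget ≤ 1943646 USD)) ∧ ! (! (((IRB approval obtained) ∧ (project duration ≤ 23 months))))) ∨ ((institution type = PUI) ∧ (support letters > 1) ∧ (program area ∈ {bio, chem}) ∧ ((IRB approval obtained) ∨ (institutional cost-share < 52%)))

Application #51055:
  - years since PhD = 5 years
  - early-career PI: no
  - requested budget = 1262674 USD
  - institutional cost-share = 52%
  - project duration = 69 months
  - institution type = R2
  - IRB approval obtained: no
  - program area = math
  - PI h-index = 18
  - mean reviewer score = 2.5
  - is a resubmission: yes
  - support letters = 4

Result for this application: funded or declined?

Declined

Atomic conditions:
  years since PhD ≤ 13 years: 5 ≤ 13 is true
  institutional cost-share > 48%: 52 > 48 is true
  NOT early-career PI: no → true
  mean reviewer score < 1.9: 2.5 < 1.9 is false
  PI h-index ≤ 70: 18 ≤ 70 is true
  is a resubmission: yes → true
  requested budget ≤ 1943646 USD: 1262674 ≤ 1943646 is true
  IRB approval obtained: no → false
  project duration ≤ 23 months: 69 ≤ 23 is false
  institution type = PUI: R2 == PUI is false
  support letters > 1: 4 > 1 is true
  program area ∈ {bio, chem}: math is not in the set → false
  institutional cost-share < 52%: 52 < 52 is false
Combine:
[1.1.3] true OR false = true
[1.1] true AND true AND true = true
[1] NOT true = false
[2.2] true → true = true
[2.3.1.1] false AND false = false
[2.3.1] NOT false = true
[2.3] NOT true = false
[2] true AND true AND false = false
[3.4] false OR false = false
[3] false AND true AND false AND false = false
[root] false OR false OR false = false
Overall: false → declined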